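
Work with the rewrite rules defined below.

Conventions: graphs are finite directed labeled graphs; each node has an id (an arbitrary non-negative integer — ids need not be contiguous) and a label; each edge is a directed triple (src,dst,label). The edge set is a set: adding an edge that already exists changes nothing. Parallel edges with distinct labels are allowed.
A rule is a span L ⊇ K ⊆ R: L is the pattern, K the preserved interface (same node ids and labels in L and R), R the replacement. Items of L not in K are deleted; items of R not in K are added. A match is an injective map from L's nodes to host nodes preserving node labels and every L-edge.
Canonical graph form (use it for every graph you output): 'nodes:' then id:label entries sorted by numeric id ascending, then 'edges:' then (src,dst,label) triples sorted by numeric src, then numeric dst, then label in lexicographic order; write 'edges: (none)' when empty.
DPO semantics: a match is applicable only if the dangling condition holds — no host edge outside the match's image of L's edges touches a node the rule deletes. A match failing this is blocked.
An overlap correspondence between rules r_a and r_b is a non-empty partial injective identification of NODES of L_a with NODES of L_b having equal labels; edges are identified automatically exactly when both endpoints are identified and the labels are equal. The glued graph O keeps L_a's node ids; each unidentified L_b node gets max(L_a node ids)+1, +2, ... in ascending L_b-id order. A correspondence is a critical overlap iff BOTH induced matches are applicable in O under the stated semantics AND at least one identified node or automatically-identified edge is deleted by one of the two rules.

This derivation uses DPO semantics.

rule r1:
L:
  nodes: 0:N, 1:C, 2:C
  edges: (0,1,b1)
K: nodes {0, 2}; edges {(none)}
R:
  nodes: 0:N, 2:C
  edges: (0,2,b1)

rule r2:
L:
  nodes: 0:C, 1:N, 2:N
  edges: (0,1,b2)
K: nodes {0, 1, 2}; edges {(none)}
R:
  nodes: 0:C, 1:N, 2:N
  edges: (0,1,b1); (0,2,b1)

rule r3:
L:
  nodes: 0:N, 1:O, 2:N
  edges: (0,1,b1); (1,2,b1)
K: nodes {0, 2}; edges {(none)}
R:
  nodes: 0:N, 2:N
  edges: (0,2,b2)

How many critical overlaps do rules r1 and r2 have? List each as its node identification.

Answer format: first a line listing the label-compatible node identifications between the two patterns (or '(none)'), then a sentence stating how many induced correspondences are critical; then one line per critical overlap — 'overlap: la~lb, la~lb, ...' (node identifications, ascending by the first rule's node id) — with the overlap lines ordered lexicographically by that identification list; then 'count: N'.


label-compatible node identifications between L(r1) and L(r2): 0~1, 0~2, 1~0, 2~0
0 of the induced correspondences are critical overlaps of r1 and r2.
count: 0


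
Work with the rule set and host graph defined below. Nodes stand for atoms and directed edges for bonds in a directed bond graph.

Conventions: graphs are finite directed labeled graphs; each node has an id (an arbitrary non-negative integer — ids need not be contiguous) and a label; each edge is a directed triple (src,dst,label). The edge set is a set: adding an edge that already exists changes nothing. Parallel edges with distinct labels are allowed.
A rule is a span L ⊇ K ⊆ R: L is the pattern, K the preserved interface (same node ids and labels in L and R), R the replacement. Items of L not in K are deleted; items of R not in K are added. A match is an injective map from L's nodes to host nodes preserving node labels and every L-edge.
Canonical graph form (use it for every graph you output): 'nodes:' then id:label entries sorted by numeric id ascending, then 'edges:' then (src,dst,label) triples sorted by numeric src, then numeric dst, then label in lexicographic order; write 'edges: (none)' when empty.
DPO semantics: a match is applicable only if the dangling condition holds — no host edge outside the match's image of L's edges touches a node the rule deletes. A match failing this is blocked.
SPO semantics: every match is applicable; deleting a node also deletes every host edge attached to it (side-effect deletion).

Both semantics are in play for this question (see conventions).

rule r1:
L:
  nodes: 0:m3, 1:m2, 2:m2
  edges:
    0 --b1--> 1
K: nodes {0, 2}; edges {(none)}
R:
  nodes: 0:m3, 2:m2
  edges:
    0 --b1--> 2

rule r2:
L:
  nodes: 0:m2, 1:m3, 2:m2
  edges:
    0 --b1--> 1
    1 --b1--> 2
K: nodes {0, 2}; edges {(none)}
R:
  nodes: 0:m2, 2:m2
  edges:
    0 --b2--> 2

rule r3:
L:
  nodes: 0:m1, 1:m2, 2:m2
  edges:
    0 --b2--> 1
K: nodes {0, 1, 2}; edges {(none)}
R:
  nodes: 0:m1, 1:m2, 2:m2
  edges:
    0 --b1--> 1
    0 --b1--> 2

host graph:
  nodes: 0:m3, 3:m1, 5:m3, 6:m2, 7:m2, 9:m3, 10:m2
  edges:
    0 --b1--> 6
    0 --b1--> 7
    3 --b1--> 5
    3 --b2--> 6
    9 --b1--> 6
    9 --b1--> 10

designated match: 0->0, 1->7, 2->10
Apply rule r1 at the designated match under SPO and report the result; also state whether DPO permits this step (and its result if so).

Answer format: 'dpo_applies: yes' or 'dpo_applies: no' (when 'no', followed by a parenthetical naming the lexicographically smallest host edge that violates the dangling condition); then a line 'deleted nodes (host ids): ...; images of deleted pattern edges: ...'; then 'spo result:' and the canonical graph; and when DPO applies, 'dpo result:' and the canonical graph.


dpo_applies: yes
deleted nodes (host ids): 7; images of deleted pattern edges: (0,7,b1)
spo result:
nodes: 0:m3, 3:m1, 5:m3, 6:m2, 9:m3, 10:m2
edges: (0,6,b1); (0,10,b1); (3,5,b1); (3,6,b2); (9,6,b1); (9,10,b1)
dpo result:
nodes: 0:m3, 3:m1, 5:m3, 6:m2, 9:m3, 10:m2
edges: (0,6,b1); (0,10,b1); (3,5,b1); (3,6,b2); (9,6,b1); (9,10,b1)


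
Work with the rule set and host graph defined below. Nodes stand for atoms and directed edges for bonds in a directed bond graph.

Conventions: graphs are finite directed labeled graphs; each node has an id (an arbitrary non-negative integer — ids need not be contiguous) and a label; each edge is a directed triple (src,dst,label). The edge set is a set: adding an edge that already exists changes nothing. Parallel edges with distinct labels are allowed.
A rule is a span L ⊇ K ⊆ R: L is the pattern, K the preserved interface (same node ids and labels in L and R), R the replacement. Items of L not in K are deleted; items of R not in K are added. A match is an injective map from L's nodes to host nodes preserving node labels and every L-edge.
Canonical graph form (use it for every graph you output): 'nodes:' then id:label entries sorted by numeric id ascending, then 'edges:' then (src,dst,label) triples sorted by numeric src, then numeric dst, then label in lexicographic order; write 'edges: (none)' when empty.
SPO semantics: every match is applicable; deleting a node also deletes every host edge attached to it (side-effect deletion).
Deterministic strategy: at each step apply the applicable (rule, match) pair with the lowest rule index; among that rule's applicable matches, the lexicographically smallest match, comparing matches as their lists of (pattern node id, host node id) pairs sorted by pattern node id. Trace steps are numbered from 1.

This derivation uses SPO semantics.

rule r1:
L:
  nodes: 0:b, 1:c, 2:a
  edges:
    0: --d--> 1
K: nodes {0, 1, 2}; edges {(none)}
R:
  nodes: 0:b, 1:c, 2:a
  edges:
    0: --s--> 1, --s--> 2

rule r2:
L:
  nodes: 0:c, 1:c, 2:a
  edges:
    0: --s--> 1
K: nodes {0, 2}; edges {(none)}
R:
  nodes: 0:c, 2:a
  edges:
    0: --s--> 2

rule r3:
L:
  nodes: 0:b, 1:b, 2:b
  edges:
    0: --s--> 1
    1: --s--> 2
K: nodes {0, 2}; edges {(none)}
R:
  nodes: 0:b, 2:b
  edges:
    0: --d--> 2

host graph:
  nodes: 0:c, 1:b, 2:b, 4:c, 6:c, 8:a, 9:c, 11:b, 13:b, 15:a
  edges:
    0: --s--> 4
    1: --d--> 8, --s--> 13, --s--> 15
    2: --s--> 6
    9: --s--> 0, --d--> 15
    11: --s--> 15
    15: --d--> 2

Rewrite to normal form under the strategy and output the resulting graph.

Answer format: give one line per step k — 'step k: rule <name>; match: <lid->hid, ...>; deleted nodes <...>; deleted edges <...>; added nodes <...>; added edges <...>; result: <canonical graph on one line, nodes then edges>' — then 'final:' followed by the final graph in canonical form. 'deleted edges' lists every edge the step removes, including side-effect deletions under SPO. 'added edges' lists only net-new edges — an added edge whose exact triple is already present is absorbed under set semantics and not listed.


step 1: rule r2; match: 0->0, 1->4, 2->8; deleted nodes 4; deleted edges (0,4,s); added nodes (none); added edges (0,8,s); result: nodes: 0:c, 1:b, 2:b, 6:c, 8:a, 9:c, 11:b, 13:b, 15:a edges: (0,8,s); (1,8,d); (1,13,s); (1,15,s); (2,6,s); (9,0,s); (9,15,d); (11,15,s); (15,2,d)
step 2: rule r2; match: 0->9, 1->0, 2->8; deleted nodes 0; deleted edges (0,8,s); (9,0,s); added nodes (none); added edges (9,8,s); result: nodes: 1:b, 2:b, 6:c, 8:a, 9:c, 11:b, 13:b, 15:a edges: (1,8,d); (1,13,s); (1,15,s); (2,6,s); (9,8,s); (9,15,d); (11,15,s); (15,2,d)
final:
nodes: 1:b, 2:b, 6:c, 8:a, 9:c, 11:b, 13:b, 15:a
edges: (1,8,d); (1,13,s); (1,15,s); (2,6,s); (9,8,s); (9,15,d); (11,15,s); (15,2,d)


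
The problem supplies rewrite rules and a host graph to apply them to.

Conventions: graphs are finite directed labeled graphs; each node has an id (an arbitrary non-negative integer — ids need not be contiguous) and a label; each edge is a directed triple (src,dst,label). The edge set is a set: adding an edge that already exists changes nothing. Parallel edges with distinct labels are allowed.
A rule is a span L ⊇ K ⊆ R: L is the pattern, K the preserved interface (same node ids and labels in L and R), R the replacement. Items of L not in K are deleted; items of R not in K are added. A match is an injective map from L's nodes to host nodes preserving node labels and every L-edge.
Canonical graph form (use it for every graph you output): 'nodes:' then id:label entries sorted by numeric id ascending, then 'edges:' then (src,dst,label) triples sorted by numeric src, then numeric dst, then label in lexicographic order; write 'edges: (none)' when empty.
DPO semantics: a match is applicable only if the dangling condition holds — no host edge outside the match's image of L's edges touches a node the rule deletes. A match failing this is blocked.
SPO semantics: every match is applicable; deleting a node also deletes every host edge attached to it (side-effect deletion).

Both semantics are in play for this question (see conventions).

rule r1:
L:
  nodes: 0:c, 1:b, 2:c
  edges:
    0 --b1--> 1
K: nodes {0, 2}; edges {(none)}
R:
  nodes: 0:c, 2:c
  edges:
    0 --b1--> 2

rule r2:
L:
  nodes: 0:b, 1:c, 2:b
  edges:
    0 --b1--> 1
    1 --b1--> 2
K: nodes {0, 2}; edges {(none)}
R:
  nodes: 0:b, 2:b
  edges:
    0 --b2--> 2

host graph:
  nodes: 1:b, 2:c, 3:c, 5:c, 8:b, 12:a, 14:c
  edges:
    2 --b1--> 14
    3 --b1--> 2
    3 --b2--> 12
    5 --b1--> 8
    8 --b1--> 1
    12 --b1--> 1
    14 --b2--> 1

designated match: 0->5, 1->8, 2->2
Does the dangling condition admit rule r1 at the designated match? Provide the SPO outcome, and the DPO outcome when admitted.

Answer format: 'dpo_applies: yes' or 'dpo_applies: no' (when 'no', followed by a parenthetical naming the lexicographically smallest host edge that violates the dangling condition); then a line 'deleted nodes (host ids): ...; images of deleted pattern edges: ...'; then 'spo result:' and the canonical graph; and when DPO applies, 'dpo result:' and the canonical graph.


dpo_applies: no
(the rule deletes node 8, which keeps host edge (8,1,b1) outside the match image — the dangling condition fails, DPO blocks; SPO proceeds and side-deletes such edges)
deleted nodes (host ids): 8; images of deleted pattern edges: (5,8,b1)
spo result:
nodes: 1:b, 2:c, 3:c, 5:c, 12:a, 14:c
edges: (2,14,b1); (3,2,b1); (3,12,b2); (5,2,b1); (12,1,b1); (14,1,b2)


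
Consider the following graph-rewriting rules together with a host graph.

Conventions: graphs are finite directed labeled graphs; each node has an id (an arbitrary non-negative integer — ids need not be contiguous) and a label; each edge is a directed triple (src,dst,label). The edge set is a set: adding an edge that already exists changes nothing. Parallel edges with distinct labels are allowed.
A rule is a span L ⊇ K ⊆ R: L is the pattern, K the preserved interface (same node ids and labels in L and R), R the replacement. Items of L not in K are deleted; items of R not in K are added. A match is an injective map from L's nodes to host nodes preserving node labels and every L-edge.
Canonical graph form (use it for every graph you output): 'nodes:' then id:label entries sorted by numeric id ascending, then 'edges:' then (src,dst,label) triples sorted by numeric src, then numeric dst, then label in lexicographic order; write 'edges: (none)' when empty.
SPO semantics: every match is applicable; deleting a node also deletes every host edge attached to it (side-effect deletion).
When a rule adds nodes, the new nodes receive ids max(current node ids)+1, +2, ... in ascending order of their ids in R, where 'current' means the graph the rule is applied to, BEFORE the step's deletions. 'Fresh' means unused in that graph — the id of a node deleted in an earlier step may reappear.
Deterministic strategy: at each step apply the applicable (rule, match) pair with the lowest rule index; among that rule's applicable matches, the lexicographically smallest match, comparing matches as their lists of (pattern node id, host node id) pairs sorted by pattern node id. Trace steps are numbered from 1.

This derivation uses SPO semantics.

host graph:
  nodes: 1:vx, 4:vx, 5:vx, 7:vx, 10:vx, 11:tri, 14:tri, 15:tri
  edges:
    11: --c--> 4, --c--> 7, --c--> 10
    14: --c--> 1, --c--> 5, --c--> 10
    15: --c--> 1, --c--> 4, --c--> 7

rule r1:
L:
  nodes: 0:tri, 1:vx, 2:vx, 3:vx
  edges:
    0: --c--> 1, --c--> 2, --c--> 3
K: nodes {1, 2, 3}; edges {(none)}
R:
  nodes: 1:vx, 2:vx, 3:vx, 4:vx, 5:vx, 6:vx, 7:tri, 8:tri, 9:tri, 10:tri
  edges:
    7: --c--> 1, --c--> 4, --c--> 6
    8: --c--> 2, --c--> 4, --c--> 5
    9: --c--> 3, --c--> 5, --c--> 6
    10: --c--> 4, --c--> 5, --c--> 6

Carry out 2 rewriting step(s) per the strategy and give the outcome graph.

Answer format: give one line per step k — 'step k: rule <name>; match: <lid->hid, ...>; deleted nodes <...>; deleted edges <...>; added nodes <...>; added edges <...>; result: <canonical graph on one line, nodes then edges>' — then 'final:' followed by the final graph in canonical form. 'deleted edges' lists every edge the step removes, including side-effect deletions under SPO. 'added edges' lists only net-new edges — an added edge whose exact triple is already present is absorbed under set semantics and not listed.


step 1: rule r1; match: 0->11, 1->4, 2->7, 3->10; deleted nodes 11; deleted edges (11,4,c); (11,7,c); (11,10,c); added nodes 16, 17, 18, 19, 20, 21, 22; added edges (19,4,c); (19,16,c); (19,18,c); (20,7,c); (20,16,c); (20,17,c); (21,10,c); (21,17,c); (21,18,c); (22,16,c); (22,17,c); (22,18,c); result: nodes: 1:vx, 4:vx, 5:vx, 7:vx, 10:vx, 14:tri, 15:tri, 16:vx, 17:vx, 18:vx, 19:tri, 20:tri, 21:tri, 22:tri edges: (14,1,c); (14,5,c); (14,10,c); (15,1,c); (15,4,c); (15,7,c); (19,4,c); (19,16,c); (19,18,c); (20,7,c); (20,16,c); (20,17,c); (21,10,c); (21,17,c); (21,18,c); (22,16,c); (22,17,c); (22,18,c)
step 2: rule r1; match: 0->14, 1->1, 2->5, 3->10; deleted nodes 14; deleted edges (14,1,c); (14,5,c); (14,10,c); added nodes 23, 24, 25, 26, 27, 28, 29; added edges (26,1,c); (26,23,c); (26,25,c); (27,5,c); (27,23,c); (27,24,c); (28,10,c); (28,24,c); (28,25,c); (29,23,c); (29,24,c); (29,25,c); result: nodes: 1:vx, 4:vx, 5:vx, 7:vx, 10:vx, 15:tri, 16:vx, 17:vx, 18:vx, 19:tri, 20:tri, 21:tri, 22:tri, 23:vx, 24:vx, 25:vx, 26:tri, 27:tri, 28:tri, 29:tri edges: (15,1,c); (15,4,c); (15,7,c); (19,4,c); (19,16,c); (19,18,c); (20,7,c); (20,16,c); (20,17,c); (21,10,c); (21,17,c); (21,18,c); (22,16,c); (22,17,c); (22,18,c); (26,1,c); (26,23,c); (26,25,c); (27,5,c); (27,23,c); (27,24,c); (28,10,c); (28,24,c); (28,25,c); (29,23,c); (29,24,c); (29,25,c)
final:
nodes: 1:vx, 4:vx, 5:vx, 7:vx, 10:vx, 15:tri, 16:vx, 17:vx, 18:vx, 19:tri, 20:tri, 21:tri, 22:tri, 23:vx, 24:vx, 25:vx, 26:tri, 27:tri, 28:tri, 29:tri
edges: (15,1,c); (15,4,c); (15,7,c); (19,4,c); (19,16,c); (19,18,c); (20,7,c); (20,16,c); (20,17,c); (21,10,c); (21,17,c); (21,18,c); (22,16,c); (22,17,c); (22,18,c); (26,1,c); (26,23,c); (26,25,c); (27,5,c); (27,23,c); (27,24,c); (28,10,c); (28,24,c); (28,25,c); (29,23,c); (29,24,c); (29,25,c)


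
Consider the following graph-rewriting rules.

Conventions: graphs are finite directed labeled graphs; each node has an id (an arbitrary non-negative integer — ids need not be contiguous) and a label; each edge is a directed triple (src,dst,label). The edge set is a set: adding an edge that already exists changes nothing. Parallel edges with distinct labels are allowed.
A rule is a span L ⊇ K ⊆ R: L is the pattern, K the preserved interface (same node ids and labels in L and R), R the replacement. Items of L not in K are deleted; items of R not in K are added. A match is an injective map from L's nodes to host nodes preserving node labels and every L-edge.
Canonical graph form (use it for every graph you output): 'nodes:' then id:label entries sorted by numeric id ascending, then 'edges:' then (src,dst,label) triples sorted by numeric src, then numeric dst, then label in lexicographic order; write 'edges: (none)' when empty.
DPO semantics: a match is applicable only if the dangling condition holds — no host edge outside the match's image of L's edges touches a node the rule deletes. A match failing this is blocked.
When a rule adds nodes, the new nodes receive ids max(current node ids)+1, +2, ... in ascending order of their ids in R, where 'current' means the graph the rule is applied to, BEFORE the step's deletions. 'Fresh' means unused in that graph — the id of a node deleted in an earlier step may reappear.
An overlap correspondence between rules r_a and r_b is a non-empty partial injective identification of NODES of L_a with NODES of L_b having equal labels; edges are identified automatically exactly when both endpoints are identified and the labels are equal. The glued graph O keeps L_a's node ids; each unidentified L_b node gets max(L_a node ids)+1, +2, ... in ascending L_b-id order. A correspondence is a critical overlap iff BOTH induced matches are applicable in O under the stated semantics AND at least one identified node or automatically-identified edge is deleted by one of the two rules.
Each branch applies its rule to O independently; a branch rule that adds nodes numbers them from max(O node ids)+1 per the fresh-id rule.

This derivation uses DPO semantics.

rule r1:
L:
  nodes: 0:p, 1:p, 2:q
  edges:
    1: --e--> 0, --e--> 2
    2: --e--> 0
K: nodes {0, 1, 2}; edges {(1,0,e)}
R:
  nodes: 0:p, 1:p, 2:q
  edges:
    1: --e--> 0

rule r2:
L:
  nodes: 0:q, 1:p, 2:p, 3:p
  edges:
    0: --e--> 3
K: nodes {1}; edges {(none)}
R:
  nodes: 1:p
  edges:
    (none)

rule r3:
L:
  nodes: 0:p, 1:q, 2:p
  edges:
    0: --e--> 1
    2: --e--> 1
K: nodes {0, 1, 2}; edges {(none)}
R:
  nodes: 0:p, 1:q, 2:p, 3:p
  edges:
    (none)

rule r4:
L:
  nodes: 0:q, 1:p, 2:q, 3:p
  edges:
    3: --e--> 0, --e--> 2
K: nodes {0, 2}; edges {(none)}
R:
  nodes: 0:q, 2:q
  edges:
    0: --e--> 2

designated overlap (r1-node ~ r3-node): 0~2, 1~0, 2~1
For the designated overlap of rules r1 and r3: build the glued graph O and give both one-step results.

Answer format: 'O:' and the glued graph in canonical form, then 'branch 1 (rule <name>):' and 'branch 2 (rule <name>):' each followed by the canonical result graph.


O:
nodes: 0:p, 1:p, 2:q
edges: (0,2,e); (1,0,e); (1,2,e); (2,0,e)
branch 1 (rule r1):
nodes: 0:p, 1:p, 2:q
edges: (0,2,e); (1,0,e)
branch 2 (rule r3):
nodes: 0:p, 1:p, 2:q, 3:p
edges: (1,0,e); (2,0,e)


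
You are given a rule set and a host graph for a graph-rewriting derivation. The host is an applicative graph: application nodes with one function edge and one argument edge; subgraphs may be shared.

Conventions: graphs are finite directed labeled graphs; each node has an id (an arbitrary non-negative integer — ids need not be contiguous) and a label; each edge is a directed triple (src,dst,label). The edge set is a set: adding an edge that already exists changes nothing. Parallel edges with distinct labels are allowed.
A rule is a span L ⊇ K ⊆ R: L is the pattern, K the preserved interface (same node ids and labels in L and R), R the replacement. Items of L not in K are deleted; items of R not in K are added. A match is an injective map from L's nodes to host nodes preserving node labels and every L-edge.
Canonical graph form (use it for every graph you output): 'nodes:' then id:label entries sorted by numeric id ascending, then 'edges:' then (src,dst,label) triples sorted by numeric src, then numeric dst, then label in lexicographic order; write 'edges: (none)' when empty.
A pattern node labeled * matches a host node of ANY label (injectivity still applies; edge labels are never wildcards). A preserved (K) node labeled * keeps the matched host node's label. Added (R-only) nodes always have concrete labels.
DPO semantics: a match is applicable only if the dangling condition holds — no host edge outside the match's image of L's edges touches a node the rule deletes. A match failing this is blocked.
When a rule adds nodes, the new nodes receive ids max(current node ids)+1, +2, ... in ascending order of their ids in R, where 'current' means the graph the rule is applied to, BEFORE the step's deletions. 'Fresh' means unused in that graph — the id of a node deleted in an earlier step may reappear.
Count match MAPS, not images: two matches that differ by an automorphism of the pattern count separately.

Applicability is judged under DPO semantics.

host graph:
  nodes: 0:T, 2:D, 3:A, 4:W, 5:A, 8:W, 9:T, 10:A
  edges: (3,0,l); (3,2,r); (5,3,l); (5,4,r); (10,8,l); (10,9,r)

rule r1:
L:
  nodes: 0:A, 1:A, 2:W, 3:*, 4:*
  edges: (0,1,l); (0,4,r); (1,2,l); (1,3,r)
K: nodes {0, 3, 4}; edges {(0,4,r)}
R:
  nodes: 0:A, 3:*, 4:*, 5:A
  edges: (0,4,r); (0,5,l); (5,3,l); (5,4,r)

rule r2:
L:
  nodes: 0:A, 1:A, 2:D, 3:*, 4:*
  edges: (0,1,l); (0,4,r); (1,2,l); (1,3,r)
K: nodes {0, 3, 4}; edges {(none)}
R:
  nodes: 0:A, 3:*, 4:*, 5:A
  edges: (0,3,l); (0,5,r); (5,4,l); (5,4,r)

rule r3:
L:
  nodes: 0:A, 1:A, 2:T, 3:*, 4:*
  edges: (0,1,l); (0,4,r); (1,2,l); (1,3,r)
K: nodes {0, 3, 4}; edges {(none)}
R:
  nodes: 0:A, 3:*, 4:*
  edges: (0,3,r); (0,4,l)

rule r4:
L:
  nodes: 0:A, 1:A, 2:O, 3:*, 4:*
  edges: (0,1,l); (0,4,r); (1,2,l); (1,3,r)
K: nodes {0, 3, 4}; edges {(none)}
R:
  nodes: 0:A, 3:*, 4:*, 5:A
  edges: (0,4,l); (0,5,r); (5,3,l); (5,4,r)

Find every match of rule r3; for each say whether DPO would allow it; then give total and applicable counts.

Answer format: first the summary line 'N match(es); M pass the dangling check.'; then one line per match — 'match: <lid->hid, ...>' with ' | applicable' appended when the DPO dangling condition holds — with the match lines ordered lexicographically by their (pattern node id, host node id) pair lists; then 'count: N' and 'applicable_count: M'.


1 match(es); 1 pass the dangling check.
match: 0->5, 1->3, 2->0, 3->2, 4->4 | applicable
count: 1
applicable_count: 1


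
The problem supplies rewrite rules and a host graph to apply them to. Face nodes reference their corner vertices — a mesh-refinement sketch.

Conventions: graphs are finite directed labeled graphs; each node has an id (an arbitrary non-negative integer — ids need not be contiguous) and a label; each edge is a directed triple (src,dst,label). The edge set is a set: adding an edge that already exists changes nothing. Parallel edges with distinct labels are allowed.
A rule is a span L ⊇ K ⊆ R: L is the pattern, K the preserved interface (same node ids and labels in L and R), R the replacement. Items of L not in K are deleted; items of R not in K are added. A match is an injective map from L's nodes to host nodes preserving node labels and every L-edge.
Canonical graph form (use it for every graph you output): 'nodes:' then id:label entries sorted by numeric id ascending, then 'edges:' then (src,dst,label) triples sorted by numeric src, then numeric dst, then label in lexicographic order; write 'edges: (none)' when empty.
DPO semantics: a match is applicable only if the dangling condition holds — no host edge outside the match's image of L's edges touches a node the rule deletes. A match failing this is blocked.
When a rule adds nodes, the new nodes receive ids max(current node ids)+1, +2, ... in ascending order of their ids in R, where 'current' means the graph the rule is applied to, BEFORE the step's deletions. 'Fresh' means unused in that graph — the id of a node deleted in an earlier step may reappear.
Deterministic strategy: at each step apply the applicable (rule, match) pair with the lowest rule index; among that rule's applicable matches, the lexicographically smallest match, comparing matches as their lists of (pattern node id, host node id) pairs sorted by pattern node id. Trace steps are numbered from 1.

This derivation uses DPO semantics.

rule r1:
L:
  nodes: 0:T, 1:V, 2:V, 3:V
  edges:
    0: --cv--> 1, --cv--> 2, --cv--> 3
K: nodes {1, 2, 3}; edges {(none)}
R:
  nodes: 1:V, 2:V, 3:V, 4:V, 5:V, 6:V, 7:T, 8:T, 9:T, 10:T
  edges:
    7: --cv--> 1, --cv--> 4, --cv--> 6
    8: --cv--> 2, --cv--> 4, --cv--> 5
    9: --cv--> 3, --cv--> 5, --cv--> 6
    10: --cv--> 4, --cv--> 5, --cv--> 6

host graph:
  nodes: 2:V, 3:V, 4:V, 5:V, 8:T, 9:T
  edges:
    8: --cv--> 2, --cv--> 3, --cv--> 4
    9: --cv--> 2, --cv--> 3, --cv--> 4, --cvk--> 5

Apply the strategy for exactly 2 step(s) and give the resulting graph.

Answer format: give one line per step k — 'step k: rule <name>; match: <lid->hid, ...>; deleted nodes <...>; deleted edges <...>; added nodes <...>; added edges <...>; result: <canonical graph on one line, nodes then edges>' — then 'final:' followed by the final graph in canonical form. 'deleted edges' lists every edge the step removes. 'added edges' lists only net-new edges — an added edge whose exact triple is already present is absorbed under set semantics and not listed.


step 1: rule r1; match: 0->8, 1->2, 2->3, 3->4; deleted nodes 8; deleted edges (8,2,cv); (8,3,cv); (8,4,cv); added nodes 10, 11, 12, 13, 14, 15, 16; added edges (13,2,cv); (13,10,cv); (13,12,cv); (14,3,cv); (14,10,cv); (14,11,cv); (15,4,cv); (15,11,cv); (15,12,cv); (16,10,cv); (16,11,cv); (16,12,cv); result: nodes: 2:V, 3:V, 4:V, 5:V, 9:T, 10:V, 11:V, 12:V, 13:T, 14:T, 15:T, 16:T edges: (9,2,cv); (9,3,cv); (9,4,cv); (9,5,cvk); (13,2,cv); (13,10,cv); (13,12,cv); (14,3,cv); (14,10,cv); (14,11,cv); (15,4,cv); (15,11,cv); (15,12,cv); (16,10,cv); (16,11,cv); (16,12,cv)
step 2: rule r1; match: 0->13, 1->2, 2->10, 3->12; deleted nodes 13; deleted edges (13,2,cv); (13,10,cv); (13,12,cv); added nodes 17, 18, 19, 20, 21, 22, 23; added edges (20,2,cv); (20,17,cv); (20,19,cv); (21,10,cv); (21,17,cv); (21,18,cv); (22,12,cv); (22,18,cv); (22,19,cv); (23,17,cv); (23,18,cv); (23,19,cv); result: nodes: 2:V, 3:V, 4:V, 5:V, 9:T, 10:V, 11:V, 12:V, 14:T, 15:T, 16:T, 17:V, 18:V, 19:V, 20:T, 21:T, 22:T, 23:T edges: (9,2,cv); (9,3,cv); (9,4,cv); (9,5,cvk); (14,3,cv); (14,10,cv); (14,11,cv); (15,4,cv); (15,11,cv); (15,12,cv); (16,10,cv); (16,11,cv); (16,12,cv); (20,2,cv); (20,17,cv); (20,19,cv); (21,10,cv); (21,17,cv); (21,18,cv); (22,12,cv); (22,18,cv); (22,19,cv); (23,17,cv); (23,18,cv); (23,19,cv)
final:
nodes: 2:V, 3:V, 4:V, 5:V, 9:T, 10:V, 11:V, 12:V, 14:T, 15:T, 16:T, 17:V, 18:V, 19:V, 20:T, 21:T, 22:T, 23:T
edges: (9,2,cv); (9,3,cv); (9,4,cv); (9,5,cvk); (14,3,cv); (14,10,cv); (14,11,cv); (15,4,cv); (15,11,cv); (15,12,cv); (16,10,cv); (16,11,cv); (16,12,cv); (20,2,cv); (20,17,cv); (20,19,cv); (21,10,cv); (21,17,cv); (21,18,cv); (22,12,cv); (22,18,cv); (22,19,cv); (23,17,cv); (23,18,cv); (23,19,cv)


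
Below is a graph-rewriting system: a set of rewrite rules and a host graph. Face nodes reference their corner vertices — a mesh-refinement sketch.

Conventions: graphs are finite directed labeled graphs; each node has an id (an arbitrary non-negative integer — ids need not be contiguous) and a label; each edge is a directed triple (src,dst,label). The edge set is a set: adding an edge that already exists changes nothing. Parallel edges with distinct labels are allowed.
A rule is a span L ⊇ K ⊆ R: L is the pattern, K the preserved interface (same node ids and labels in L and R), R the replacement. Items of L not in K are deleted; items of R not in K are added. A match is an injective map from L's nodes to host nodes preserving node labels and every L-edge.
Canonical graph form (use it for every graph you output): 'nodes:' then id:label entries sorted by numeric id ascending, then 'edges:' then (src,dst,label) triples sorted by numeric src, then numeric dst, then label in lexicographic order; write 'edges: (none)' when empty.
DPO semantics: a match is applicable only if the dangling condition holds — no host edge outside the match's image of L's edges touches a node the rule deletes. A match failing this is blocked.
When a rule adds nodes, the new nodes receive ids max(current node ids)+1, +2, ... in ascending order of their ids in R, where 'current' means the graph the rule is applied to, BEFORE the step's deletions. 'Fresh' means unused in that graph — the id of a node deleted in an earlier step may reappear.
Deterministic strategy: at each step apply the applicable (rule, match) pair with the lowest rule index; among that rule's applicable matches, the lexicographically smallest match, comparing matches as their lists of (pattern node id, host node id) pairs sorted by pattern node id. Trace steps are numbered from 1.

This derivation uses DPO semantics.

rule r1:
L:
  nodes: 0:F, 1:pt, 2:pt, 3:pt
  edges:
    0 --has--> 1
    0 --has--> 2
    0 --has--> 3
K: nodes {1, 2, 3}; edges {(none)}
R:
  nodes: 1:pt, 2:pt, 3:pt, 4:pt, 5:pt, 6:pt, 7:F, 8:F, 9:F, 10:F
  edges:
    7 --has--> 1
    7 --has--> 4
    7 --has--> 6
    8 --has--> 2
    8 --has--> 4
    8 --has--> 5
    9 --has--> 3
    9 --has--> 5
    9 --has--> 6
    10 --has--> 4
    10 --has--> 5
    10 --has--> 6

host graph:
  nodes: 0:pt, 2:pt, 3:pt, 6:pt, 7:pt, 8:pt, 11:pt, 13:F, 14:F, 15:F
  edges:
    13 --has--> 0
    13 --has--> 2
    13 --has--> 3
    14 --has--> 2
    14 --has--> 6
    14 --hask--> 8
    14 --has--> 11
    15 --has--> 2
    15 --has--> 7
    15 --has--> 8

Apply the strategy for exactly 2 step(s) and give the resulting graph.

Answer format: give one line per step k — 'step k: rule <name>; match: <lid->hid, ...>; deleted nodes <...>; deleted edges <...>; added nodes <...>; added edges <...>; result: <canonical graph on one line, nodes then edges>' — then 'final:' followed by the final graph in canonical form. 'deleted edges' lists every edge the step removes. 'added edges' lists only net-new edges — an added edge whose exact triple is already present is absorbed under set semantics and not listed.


step 1: rule r1; match: 0->13, 1->0, 2->2, 3->3; deleted nodes 13; deleted edges (13,0,has); (13,2,has); (13,3,has); added nodes 16, 17, 18, 19, 20, 21, 22; added edges (19,0,has); (19,16,has); (19,18,has); (20,2,has); (20,16,has); (20,17,has); (21,3,has); (21,17,has); (21,18,has); (22,16,has); (22,17,has); (22,18,has); result: nodes: 0:pt, 2:pt, 3:pt, 6:pt, 7:pt, 8:pt, 11:pt, 14:F, 15:F, 16:pt, 17:pt, 18:pt, 19:F, 20:F, 21:F, 22:F edges: (14,2,has); (14,6,has); (14,8,hask); (14,11,has); (15,2,has); (15,7,has); (15,8,has); (19,0,has); (19,16,has); (19,18,has); (20,2,has); (20,16,has); (20,17,has); (21,3,has); (21,17,has); (21,18,has); (22,16,has); (22,17,has); (22,18,has)
step 2: rule r1; match: 0->15, 1->2, 2->7, 3->8; deleted nodes 15; deleted edges (15,2,has); (15,7,has); (15,8,has); added nodes 23, 24, 25, 26, 27, 28, 29; added edges (26,2,has); (26,23,has); (26,25,has); (27,7,has); (27,23,has); (27,24,has); (28,8,has); (28,24,has); (28,25,has); (29,23,has); (29,24,has); (29,25,has); result: nodes: 0:pt, 2:pt, 3:pt, 6:pt, 7:pt, 8:pt, 11:pt, 14:F, 16:pt, 17:pt, 18:pt, 19:F, 20:F, 21:F, 22:F, 23:pt, 24:pt, 25:pt, 26:F, 27:F, 28:F, 29:F edges: (14,2,has); (14,6,has); (14,8,hask); (14,11,has); (19,0,has); (19,16,has); (19,18,has); (20,2,has); (20,16,has); (20,17,has); (21,3,has); (21,17,has); (21,18,has); (22,16,has); (22,17,has); (22,18,has); (26,2,has); (26,23,has); (26,25,has); (27,7,has); (27,23,has); (27,24,has); (28,8,has); (28,24,has); (28,25,has); (29,23,has); (29,24,has); (29,25,has)
final:
nodes: 0:pt, 2:pt, 3:pt, 6:pt, 7:pt, 8:pt, 11:pt, 14:F, 16:pt, 17:pt, 18:pt, 19:F, 20:F, 21:F, 22:F, 23:pt, 24:pt, 25:pt, 26:F, 27:F, 28:F, 29:F
edges: (14,2,has); (14,6,has); (14,8,hask); (14,11,has); (19,0,has); (19,16,has); (19,18,has); (20,2,has); (20,16,has); (20,17,has); (21,3,has); (21,17,has); (21,18,has); (22,16,has); (22,17,has); (22,18,has); (26,2,has); (26,23,has); (26,25,has); (27,7,has); (27,23,has); (27,24,has); (28,8,has); (28,24,has); (28,25,has); (29,23,has); (29,24,has); (29,25,has)


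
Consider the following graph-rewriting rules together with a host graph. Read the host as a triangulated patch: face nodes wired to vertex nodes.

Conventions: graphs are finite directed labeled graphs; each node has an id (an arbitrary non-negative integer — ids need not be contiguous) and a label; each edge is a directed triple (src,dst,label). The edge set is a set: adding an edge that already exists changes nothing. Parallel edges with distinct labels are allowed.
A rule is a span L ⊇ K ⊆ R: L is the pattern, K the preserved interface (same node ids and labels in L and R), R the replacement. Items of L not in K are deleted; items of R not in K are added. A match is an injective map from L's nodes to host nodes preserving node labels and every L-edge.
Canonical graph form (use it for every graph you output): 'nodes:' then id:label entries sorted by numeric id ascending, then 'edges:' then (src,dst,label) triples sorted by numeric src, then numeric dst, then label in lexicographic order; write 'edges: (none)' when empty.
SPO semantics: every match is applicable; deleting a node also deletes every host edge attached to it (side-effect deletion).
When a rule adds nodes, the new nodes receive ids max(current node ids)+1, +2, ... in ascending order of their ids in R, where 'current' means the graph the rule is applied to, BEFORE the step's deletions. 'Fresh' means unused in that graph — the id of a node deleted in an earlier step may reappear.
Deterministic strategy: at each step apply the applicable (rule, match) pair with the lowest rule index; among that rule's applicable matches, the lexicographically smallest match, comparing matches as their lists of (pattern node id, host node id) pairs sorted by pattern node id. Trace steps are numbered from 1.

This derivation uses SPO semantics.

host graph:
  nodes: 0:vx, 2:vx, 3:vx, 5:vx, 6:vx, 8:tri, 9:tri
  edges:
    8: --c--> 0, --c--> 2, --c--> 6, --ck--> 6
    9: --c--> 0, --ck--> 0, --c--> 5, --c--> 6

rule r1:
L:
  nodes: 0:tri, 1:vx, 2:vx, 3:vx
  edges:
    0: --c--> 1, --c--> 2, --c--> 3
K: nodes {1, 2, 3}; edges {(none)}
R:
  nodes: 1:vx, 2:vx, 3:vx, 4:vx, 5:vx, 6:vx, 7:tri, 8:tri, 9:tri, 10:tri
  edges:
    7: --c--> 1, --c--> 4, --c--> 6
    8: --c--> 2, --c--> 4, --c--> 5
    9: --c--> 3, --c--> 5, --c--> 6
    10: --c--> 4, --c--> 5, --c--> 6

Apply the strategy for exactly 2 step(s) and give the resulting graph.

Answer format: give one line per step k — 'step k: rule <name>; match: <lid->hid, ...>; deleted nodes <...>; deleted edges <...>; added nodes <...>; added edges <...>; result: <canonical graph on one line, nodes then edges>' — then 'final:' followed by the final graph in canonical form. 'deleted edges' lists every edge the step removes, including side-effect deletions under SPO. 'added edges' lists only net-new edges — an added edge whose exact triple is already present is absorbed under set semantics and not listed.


step 1: rule r1; match: 0->8, 1->0, 2->2, 3->6; deleted nodes 8; deleted edges (8,0,c); (8,2,c); (8,6,c); (8,6,ck); added nodes 10, 11, 12, 13, 14, 15, 16; added edges (13,0,c); (13,10,c); (13,12,c); (14,2,c); (14,10,c); (14,11,c); (15,6,c); (15,11,c); (15,12,c); (16,10,c); (16,11,c); (16,12,c); result: nodes: 0:vx, 2:vx, 3:vx, 5:vx, 6:vx, 9:tri, 10:vx, 11:vx, 12:vx, 13:tri, 14:tri, 15:tri, 16:tri edges: (9,0,c); (9,0,ck); (9,5,c); (9,6,c); (13,0,c); (13,10,c); (13,12,c); (14,2,c); (14,10,c); (14,11,c); (15,6,c); (15,11,c); (15,12,c); (16,10,c); (16,11,c); (16,12,c)
step 2: rule r1; match: 0->9, 1->0, 2->5, 3->6; deleted nodes 9; deleted edges (9,0,c); (9,0,ck); (9,5,c); (9,6,c); added nodes 17, 18, 19, 20, 21, 22, 23; added edges (20,0,c); (20,17,c); (20,19,c); (21,5,c); (21,17,c); (21,18,c); (22,6,c); (22,18,c); (22,19,c); (23,17,c); (23,18,c); (23,19,c); result: nodes: 0:vx, 2:vx, 3:vx, 5:vx, 6:vx, 10:vx, 11:vx, 12:vx, 13:tri, 14:tri, 15:tri, 16:tri, 17:vx, 18:vx, 19:vx, 20:tri, 21:tri, 22:tri, 23:tri edges: (13,0,c); (13,10,c); (13,12,c); (14,2,c); (14,10,c); (14,11,c); (15,6,c); (15,11,c); (15,12,c); (16,10,c); (16,11,c); (16,12,c); (20,0,c); (20,17,c); (20,19,c); (21,5,c); (21,17,c); (21,18,c); (22,6,c); (22,18,c); (22,19,c); (23,17,c); (23,18,c); (23,19,c)
final:
nodes: 0:vx, 2:vx, 3:vx, 5:vx, 6:vx, 10:vx, 11:vx, 12:vx, 13:tri, 14:tri, 15:tri, 16:tri, 17:vx, 18:vx, 19:vx, 20:tri, 21:tri, 22:tri, 23:tri
edges: (13,0,c); (13,10,c); (13,12,c); (14,2,c); (14,10,c); (14,11,c); (15,6,c); (15,11,c); (15,12,c); (16,10,c); (16,11,c); (16,12,c); (20,0,c); (20,17,c); (20,19,c); (21,5,c); (21,17,c); (21,18,c); (22,6,c); (22,18,c); (22,19,c); (23,17,c); (23,18,c); (23,19,c)


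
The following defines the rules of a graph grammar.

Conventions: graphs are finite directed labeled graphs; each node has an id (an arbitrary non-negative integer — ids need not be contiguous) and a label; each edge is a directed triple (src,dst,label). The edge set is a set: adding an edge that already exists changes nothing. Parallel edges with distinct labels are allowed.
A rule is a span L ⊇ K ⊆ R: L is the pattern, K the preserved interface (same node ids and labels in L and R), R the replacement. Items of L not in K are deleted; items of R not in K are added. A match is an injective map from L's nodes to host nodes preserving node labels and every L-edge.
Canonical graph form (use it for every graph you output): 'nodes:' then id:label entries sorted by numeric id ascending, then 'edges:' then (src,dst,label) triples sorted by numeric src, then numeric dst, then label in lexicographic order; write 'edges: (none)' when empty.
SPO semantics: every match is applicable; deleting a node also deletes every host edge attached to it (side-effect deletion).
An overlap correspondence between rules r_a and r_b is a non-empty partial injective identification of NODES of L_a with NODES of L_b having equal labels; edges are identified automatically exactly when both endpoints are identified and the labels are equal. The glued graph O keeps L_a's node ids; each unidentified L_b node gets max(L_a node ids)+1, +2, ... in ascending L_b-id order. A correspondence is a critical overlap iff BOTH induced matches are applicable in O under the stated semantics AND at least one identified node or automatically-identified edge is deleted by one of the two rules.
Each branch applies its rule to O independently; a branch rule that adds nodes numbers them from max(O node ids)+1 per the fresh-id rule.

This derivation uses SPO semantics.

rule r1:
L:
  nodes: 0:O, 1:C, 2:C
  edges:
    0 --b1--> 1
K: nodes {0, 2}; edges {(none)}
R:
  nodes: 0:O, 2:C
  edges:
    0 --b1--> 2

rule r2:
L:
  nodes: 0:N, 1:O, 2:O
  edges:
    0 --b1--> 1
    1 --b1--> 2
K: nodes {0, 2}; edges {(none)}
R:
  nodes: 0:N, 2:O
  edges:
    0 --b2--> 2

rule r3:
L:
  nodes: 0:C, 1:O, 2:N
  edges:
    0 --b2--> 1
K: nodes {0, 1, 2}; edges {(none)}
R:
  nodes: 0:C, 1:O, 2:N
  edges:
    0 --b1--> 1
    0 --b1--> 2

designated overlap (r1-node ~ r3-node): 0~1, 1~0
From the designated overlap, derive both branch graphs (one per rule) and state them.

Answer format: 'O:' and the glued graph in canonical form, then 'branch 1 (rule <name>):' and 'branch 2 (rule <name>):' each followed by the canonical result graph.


O:
nodes: 0:O, 1:C, 2:C, 3:N
edges: (0,1,b1); (1,0,b2)
branch 1 (rule r1):
nodes: 0:O, 2:C, 3:N
edges: (0,2,b1)
branch 2 (rule r3):
nodes: 0:O, 1:C, 2:C, 3:N
edges: (0,1,b1); (1,0,b1); (1,3,b1)
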